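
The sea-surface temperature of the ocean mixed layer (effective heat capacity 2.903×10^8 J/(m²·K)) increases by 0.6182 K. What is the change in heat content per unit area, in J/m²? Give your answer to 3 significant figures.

1.79×10^8

Areal heat capacity C = 2.903×10^8 J/(m²·K) (given).
ΔQ = C ΔT = 2.90×10^8 × 0.6182 = 1.79×10^8 J/m².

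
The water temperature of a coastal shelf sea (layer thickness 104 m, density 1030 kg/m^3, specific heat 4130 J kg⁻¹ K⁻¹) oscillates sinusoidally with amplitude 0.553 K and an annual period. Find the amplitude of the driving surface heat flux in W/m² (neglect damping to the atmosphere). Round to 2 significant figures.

Areal heat capacity C = ρ c_p D = 1030 × 4130 × 104 = 4.42×10^8 J/(m^2 K).
ω = 2π / 3.15×10^7 s = 1.99×10^-7 s⁻¹.
Cω = 4.42×10^8 × 1.99×10^-7 = 88.1 W/(m²·K).
F₀ = A × Cω = 0.553 × 88.1 = 48.7 W/m².

49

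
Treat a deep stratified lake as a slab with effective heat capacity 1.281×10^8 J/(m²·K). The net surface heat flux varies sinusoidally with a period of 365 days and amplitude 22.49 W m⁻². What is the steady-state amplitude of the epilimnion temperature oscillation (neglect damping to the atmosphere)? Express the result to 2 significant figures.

0.88 K

Areal heat capacity C = 1.281×10^8 J/(m²·K) (given).
Angular frequency ω = 2π / T = 2π / 3.15×10^7 s = 1.99×10^-7 s⁻¹.
Cω = 1.28×10^8 × 1.99×10^-7 = 25.5 W/(m²·K).
Amplitude A = F₀ / (Cω) = 22.49 / 25.5 = 0.881 K.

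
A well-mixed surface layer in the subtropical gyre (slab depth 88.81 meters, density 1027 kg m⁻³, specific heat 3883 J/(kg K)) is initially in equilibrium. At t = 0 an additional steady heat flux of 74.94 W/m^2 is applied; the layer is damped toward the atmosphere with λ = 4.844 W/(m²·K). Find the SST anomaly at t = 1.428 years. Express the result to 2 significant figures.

7.1 K

Areal heat capacity C = ρ c_p D = 1027 × 3883 × 88.81 = 3.54×10^8 J/(m^2 K).
τ = C / λ = 3.54×10^8 / 4.844 = 7.31×10^7 s.
Equilibrium anomaly ΔT_eq = F / λ = 74.94 / 4.844 = 15.5 K.
t = 1.428 years = 4.51×10^7 s, so t/τ = 0.616.
ΔT(t) = ΔT_eq (1 − e^(−t/τ)) = 15.5 × (1 − e^−0.616) = 7.12 K.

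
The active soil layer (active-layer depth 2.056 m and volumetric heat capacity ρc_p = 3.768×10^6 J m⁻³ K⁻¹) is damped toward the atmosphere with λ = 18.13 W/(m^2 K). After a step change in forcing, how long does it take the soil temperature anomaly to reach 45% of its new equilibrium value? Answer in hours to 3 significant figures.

Areal heat capacity C = ρc_p × D = 3.768×10^6 × 2.056 = 7.75×10^6 J m⁻² K⁻¹.
τ = C / λ = 7.75×10^6 / 18.13 = 4.27×10^5 s.
Fraction reached: 1 − e^(−t/τ) = 0.45 ⇒ t = −τ ln(1 − 0.45) = τ × 0.598.
t = 2.55×10^5 s = 71.0 hours.

71.0 hours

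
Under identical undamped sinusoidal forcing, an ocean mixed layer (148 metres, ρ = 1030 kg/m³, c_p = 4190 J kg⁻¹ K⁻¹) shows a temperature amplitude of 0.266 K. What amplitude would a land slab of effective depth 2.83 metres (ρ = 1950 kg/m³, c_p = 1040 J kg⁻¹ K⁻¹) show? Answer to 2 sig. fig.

C_ocean = 6.39×10^8 J/(m²·K); C_land = 5.74×10^6 J/(m²·K).
A ∝ 1/C ⇒ A_land = A_ocean × C_ocean/C_land = 0.266 × 111 = 29.6 K.

30 K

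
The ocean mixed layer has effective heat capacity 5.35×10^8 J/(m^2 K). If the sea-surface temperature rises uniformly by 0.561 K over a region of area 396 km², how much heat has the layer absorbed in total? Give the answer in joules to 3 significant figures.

1.19×10^17 J

Areal heat capacity C = 5.35×10^8 J/(m^2 K) (given).
Heat per unit area: q = C ΔT = 5.35×10^8 × 0.561 = 3.00×10^8 J/m².
Total heat: Q = q × A = 3.00×10^8 × (396 × 10⁶ m²) = 1.19×10^17 J.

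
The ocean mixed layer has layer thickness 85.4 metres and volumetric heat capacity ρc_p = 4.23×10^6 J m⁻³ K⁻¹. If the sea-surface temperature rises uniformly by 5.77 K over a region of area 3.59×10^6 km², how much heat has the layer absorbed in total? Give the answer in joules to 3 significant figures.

Areal heat capacity C = ρc_p × D = 4.23×10^6 × 85.4 = 3.61×10^8 J/(m^2 K).
Heat per unit area: q = C ΔT = 3.61×10^8 × 5.77 = 2.08×10^9 J/m².
Total heat: Q = q × A = 2.08×10^9 × (3.59×10^6 × 10⁶ m²) = 7.48×10^21 J.

7.48×10^21 J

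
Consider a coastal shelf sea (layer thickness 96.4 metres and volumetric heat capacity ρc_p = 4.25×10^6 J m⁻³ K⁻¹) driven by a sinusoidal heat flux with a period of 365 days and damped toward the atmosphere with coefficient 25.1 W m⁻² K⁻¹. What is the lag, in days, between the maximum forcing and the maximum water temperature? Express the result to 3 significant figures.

73.9 days

Areal heat capacity C = ρc_p × D = 4.25×10^6 × 96.4 = 4.10×10^8 J m⁻² K⁻¹.
ω = 2π / 3.15×10^7 s = 1.99×10^-7 s⁻¹.
Phase lag φ = arctan(Cω/λ) = arctan(81.6/25.1) = 1.27 rad.
Time lag = φ / ω = 1.27 / 1.99×10^-7 = 6.39×10^6 s = 73.9 days.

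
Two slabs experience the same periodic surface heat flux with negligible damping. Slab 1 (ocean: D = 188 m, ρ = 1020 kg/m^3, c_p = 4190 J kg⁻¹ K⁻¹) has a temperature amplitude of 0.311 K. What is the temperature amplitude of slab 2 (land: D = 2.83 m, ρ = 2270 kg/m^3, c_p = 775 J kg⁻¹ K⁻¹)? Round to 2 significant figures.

50 K

C_ocean = 8.03×10^8 J/(m²·K); C_land = 4.98×10^6 J/(m²·K).
A ∝ 1/C ⇒ A_land = A_ocean × C_ocean/C_land = 0.311 × 161 = 50.2 K.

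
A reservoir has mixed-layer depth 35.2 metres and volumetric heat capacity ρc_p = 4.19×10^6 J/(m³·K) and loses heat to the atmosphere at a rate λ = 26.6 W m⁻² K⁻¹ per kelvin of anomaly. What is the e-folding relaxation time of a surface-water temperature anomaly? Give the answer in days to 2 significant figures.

64 days

Areal heat capacity C = ρc_p × D = 4.19×10^6 × 35.2 = 1.47×10^8 J/(m²·K).
Relaxation time τ = C / λ = 1.47×10^8 / 26.6 = 5.54×10^6 s.
In days: 5.54×10^6 s / (86400 s/day) = 64.2 days.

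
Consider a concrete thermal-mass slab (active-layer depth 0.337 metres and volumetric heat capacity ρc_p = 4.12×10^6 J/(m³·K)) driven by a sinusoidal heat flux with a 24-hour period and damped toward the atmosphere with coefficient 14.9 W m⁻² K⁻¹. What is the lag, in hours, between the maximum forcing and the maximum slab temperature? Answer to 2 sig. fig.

Areal heat capacity C = ρc_p × D = 4.12×10^6 × 0.337 = 1.39×10^6 J/(m^2 K).
ω = 2π / 86400 s = 7.27×10^-5 s⁻¹.
Phase lag φ = arctan(Cω/λ) = arctan(101/14.9) = 1.42 rad.
Time lag = φ / ω = 1.42 / 7.27×10^-5 = 19600 s = 5.44 hours.

5.4 hours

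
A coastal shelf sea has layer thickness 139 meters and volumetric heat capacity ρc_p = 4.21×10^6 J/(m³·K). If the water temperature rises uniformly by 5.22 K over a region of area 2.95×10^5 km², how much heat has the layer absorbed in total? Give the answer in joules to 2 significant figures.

9.0×10^20 J

Areal heat capacity C = ρc_p × D = 4.21×10^6 × 139 = 5.85×10^8 J/(m^2 K).
Heat per unit area: q = C ΔT = 5.85×10^8 × 5.22 = 3.05×10^9 J/m².
Total heat: Q = q × A = 3.05×10^9 × (2.95×10^5 × 10⁶ m²) = 9.01×10^20 J.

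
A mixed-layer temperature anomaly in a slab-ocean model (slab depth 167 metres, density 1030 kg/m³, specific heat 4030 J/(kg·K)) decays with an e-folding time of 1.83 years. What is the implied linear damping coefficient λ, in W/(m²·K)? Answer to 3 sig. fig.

Areal heat capacity C = ρ c_p D = 1030 × 4030 × 167 = 6.93×10^8 J/(m²·K).
τ = 1.83 years = 5.78×10^7 s.
λ = C / τ = 6.93×10^8 / 5.78×10^7 = 12.0 W/(m²·K).

12.0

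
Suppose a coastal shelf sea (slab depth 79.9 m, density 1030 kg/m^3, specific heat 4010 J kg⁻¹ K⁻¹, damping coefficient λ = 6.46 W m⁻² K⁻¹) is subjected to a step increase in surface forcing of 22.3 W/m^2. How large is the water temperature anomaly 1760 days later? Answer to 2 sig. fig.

Areal heat capacity C = ρ c_p D = 1030 × 4010 × 79.9 = 3.30×10^8 J/(m²·K).
τ = C / λ = 3.30×10^8 / 6.46 = 5.11×10^7 s.
Equilibrium anomaly ΔT_eq = F / λ = 22.3 / 6.46 = 3.45 K.
t = 1760 days = 1.52×10^8 s, so t/τ = 2.98.
ΔT(t) = ΔT_eq (1 − e^(−t/τ)) = 3.45 × (1 − e^−2.98) = 3.28 K.

3.3 K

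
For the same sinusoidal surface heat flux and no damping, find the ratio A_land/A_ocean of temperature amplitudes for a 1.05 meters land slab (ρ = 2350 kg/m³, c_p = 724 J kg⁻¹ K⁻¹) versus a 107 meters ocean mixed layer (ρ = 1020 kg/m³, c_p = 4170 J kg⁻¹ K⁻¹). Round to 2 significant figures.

250

C_ocean = 1020 × 4170 × 107 = 4.55×10^8 J/(m²·K).
C_land = 2350 × 724 × 1.05 = 1.79×10^6 J/(m²·K).
Undamped amplitude ∝ 1/C, so A_land/A_ocean = C_ocean/C_land = 255.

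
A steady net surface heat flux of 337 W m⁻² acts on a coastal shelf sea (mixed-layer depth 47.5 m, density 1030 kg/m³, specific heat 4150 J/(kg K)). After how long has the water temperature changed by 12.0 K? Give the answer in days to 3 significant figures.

83.7 days

Areal heat capacity C = ρ c_p D = 1030 × 4150 × 47.5 = 2.03×10^8 J m⁻² K⁻¹.
Time required: Δt = C ΔT / F = 2.03×10^8 × 12.0 / 337 = 7.23×10^6 s.
In days: 7.23×10^6 s / (86400 s/day) = 83.7 days.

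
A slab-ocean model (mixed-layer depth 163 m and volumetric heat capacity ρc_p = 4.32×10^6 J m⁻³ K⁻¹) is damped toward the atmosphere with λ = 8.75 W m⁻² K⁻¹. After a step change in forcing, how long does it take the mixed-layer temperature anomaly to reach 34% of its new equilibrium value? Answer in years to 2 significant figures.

1.1 years

Areal heat capacity C = ρc_p × D = 4.32×10^6 × 163 = 7.04×10^8 J m⁻² K⁻¹.
τ = C / λ = 7.04×10^8 / 8.75 = 8.05×10^7 s.
Fraction reached: 1 − e^(−t/τ) = 0.34 ⇒ t = −τ ln(1 − 0.34) = τ × 0.416.
t = 3.34×10^7 s = 1.06 years.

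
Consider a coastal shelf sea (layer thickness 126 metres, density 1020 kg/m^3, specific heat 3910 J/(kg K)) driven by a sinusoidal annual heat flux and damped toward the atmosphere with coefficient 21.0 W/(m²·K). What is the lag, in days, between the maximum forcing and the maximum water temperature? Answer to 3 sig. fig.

Areal heat capacity C = ρ c_p D = 1020 × 3910 × 126 = 5.03×10^8 J/(m²·K).
ω = 2π / 3.15×10^7 s = 1.99×10^-7 s⁻¹.
Phase lag φ = arctan(Cω/λ) = arctan(100/21.0) = 1.36 rad.
Time lag = φ / ω = 1.36 / 1.99×10^-7 = 6.85×10^6 s = 79.2 days.

79.2 days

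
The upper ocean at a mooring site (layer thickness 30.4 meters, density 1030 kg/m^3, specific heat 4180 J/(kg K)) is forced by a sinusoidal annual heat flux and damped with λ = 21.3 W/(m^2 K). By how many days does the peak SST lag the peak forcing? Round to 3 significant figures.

Areal heat capacity C = ρ c_p D = 1030 × 4180 × 30.4 = 1.31×10^8 J/(m^2 K).
ω = 2π / 3.15×10^7 s = 1.99×10^-7 s⁻¹.
Phase lag φ = arctan(Cω/λ) = arctan(26.1/21.3) = 0.886 rad.
Time lag = φ / ω = 0.886 / 1.99×10^-7 = 4.45×10^6 s = 51.5 days.

51.5 days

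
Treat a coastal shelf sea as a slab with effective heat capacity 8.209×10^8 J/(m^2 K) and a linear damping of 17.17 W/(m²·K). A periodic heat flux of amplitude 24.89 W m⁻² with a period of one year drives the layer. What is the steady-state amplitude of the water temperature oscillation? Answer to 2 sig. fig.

0.15 K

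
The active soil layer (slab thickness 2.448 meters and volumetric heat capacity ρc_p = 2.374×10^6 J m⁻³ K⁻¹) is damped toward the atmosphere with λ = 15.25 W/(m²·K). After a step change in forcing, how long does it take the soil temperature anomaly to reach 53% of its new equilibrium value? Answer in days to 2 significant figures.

Areal heat capacity C = ρc_p × D = 2.374×10^6 × 2.448 = 5.81×10^6 J/(m²·K).
τ = C / λ = 5.81×10^6 / 15.25 = 3.81×10^5 s.
Fraction reached: 1 − e^(−t/τ) = 0.53 ⇒ t = −τ ln(1 − 0.53) = τ × 0.755.
t = 2.88×10^5 s = 3.33 days.

3.3 days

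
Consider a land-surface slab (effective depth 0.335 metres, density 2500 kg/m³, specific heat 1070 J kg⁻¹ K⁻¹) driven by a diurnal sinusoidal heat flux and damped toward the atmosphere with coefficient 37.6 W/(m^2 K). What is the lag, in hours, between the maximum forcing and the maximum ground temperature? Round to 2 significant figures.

Areal heat capacity C = ρ c_p D = 2500 × 1070 × 0.335 = 8.96×10^5 J/(m^2 K).
ω = 2π / 86400 s = 7.27×10^-5 s⁻¹.
Phase lag φ = arctan(Cω/λ) = arctan(65.2/37.6) = 1.05 rad.
Time lag = φ / ω = 1.05 / 7.27×10^-5 = 14400 s = 4.00 hours.

4.0 hours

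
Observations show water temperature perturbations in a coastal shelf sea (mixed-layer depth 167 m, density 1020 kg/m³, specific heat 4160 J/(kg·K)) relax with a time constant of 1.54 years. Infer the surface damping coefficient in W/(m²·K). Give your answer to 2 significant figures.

Areal heat capacity C = ρ c_p D = 1020 × 4160 × 167 = 7.09×10^8 J/(m^2 K).
τ = 1.54 years = 4.86×10^7 s.
λ = C / τ = 7.09×10^8 / 4.86×10^7 = 14.6 W/(m²·K).

15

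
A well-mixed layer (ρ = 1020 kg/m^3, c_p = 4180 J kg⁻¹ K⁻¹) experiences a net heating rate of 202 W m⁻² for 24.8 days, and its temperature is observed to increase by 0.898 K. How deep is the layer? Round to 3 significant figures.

113 m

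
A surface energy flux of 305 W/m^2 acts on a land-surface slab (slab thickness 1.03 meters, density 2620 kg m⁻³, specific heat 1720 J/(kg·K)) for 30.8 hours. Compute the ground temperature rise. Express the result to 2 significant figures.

Areal heat capacity C = ρ c_p D = 2620 × 1720 × 1.03 = 4.64×10^6 J/(m²·K).
Net heat input Q = F Δt = 305 × (30.8 hours × 3600 s/hour) = 3.38×10^7 J/m².
ΔT = Q / C = 3.38×10^7 / 4.64×10^6 = 7.29 K.

7.3 K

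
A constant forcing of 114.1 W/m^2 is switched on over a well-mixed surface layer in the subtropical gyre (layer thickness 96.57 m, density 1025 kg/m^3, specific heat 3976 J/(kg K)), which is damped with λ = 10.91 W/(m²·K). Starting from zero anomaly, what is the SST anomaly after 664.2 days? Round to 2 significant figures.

Areal heat capacity C = ρ c_p D = 1025 × 3976 × 96.57 = 3.94×10^8 J m⁻² K⁻¹.
τ = C / λ = 3.94×10^8 / 10.91 = 3.61×10^7 s.
Equilibrium anomaly ΔT_eq = F / λ = 114.1 / 10.91 = 10.5 K.
t = 664.2 days = 5.74×10^7 s, so t/τ = 1.59.
ΔT(t) = ΔT_eq (1 − e^(−t/τ)) = 10.5 × (1 − e^−1.59) = 8.33 K.

8.3 K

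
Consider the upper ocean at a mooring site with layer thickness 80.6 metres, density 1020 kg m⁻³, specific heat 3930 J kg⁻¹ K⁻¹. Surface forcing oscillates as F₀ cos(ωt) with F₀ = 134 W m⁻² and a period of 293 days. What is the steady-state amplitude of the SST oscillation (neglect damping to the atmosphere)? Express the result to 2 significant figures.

1.7 K

Areal heat capacity C = ρ c_p D = 1020 × 3930 × 80.6 = 3.23×10^8 J m⁻² K⁻¹.
Angular frequency ω = 2π / T = 2π / 2.53×10^7 s = 2.48×10^-7 s⁻¹.
Cω = 3.23×10^8 × 2.48×10^-7 = 80.2 W/(m²·K).
Amplitude A = F₀ / (Cω) = 134 / 80.2 = 1.67 K.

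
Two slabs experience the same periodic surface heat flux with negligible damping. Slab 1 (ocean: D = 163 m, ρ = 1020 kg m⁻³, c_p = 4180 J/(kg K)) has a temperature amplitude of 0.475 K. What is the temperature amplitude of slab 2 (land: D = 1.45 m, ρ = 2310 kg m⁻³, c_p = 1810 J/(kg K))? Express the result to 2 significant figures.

54 K

C_ocean = 6.95×10^8 J/(m²·K); C_land = 6.06×10^6 J/(m²·K).
A ∝ 1/C ⇒ A_land = A_ocean × C_ocean/C_land = 0.475 × 115 = 54.5 K.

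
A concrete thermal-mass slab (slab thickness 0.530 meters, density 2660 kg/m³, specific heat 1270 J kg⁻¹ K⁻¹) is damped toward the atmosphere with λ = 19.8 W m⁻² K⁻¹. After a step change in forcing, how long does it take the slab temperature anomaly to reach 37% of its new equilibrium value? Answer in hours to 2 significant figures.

Areal heat capacity C = ρ c_p D = 2660 × 1270 × 0.530 = 1.79×10^6 J/(m²·K).
τ = C / λ = 1.79×10^6 / 19.8 = 90400 s.
Fraction reached: 1 − e^(−t/τ) = 0.37 ⇒ t = −τ ln(1 − 0.37) = τ × 0.462.
t = 41800 s = 11.6 hours.

12 hours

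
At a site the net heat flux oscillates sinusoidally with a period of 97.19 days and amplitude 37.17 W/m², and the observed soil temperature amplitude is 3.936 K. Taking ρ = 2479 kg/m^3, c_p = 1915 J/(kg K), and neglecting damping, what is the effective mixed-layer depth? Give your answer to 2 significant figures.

ω = 2π / 8.40×10^6 s = 7.48×10^-7 s⁻¹.
Required C = F₀ / (A ω) = 37.17 / (3.936 × 7.48×10^-7) = 1.26×10^7 J/(m²·K).
D = C / (ρ c_p) = 1.26×10^7 / (2479 × 1915) = 2.66 m.

2.7 m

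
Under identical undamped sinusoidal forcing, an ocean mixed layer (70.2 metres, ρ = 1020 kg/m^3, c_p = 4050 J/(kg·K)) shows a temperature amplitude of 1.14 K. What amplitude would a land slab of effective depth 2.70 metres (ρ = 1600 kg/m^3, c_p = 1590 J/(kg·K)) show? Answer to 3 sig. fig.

C_ocean = 2.90×10^8 J/(m²·K); C_land = 6.87×10^6 J/(m²·K).
A ∝ 1/C ⇒ A_land = A_ocean × C_ocean/C_land = 1.14 × 42.2 = 48.1 K.

48.1 K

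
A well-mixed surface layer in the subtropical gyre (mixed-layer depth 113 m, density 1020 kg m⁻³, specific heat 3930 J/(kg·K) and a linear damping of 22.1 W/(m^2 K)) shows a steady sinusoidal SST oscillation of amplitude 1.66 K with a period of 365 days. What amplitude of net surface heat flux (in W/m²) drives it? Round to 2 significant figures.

Areal heat capacity C = ρ c_p D = 1020 × 3930 × 113 = 4.53×10^8 J/(m^2 K).
ω = 2π / 3.15×10^7 s = 1.99×10^-7 s⁻¹.
√((Cω)² + λ²) = √((90.2)² + 22.1²) = 92.9 W/(m²·K).
F₀ = A × √((Cω)²+λ²) = 1.66 × 92.9 = 154 W/m².

150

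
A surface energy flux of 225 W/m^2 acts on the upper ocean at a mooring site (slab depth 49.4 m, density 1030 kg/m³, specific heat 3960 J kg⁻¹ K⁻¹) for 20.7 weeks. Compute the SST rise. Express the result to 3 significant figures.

14.0 K

Areal heat capacity C = ρ c_p D = 1030 × 3960 × 49.4 = 2.01×10^8 J/(m²·K).
Net heat input Q = F Δt = 225 × (20.7 weeks × 6.048×10^5 s/week) = 2.82×10^9 J/m².
ΔT = Q / C = 2.82×10^9 / 2.01×10^8 = 14.0 K.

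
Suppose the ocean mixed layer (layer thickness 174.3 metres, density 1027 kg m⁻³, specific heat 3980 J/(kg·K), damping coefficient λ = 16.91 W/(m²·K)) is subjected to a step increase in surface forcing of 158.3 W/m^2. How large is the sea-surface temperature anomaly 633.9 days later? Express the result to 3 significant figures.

Areal heat capacity C = ρ c_p D = 1027 × 3980 × 174.3 = 7.12×10^8 J/(m^2 K).
τ = C / λ = 7.12×10^8 / 16.91 = 4.21×10^7 s.
Equilibrium anomaly ΔT_eq = F / λ = 158.3 / 16.91 = 9.36 K.
t = 633.9 days = 5.48×10^7 s, so t/τ = 1.30.
ΔT(t) = ΔT_eq (1 − e^(−t/τ)) = 9.36 × (1 − e^−1.30) = 6.81 K.

6.81 K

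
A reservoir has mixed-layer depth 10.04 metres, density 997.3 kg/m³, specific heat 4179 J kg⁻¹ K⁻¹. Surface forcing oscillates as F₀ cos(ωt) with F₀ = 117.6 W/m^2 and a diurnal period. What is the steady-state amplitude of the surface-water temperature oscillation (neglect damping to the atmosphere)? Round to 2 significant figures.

0.039 K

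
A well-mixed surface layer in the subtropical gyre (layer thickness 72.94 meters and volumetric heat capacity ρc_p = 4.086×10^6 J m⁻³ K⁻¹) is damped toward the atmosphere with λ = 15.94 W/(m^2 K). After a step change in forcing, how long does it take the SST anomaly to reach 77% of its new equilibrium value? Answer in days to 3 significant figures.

Areal heat capacity C = ρc_p × D = 4.086×10^6 × 72.94 = 2.98×10^8 J/(m²·K).
τ = C / λ = 2.98×10^8 / 15.94 = 1.87×10^7 s.
Fraction reached: 1 − e^(−t/τ) = 0.77 ⇒ t = −τ ln(1 − 0.77) = τ × 1.47.
t = 2.75×10^7 s = 318 days.

318 days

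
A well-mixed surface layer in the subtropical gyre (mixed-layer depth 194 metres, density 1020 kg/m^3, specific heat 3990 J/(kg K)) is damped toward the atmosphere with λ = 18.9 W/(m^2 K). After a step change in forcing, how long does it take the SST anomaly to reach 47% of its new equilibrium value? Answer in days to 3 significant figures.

307 days

Areal heat capacity C = ρ c_p D = 1020 × 3990 × 194 = 7.90×10^8 J/(m²·K).
τ = C / λ = 7.90×10^8 / 18.9 = 4.18×10^7 s.
Fraction reached: 1 − e^(−t/τ) = 0.47 ⇒ t = −τ ln(1 − 0.47) = τ × 0.635.
t = 2.65×10^7 s = 307 days.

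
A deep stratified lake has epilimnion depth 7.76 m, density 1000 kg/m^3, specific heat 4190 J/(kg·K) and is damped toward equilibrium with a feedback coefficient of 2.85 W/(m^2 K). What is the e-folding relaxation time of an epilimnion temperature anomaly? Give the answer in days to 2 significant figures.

Areal heat capacity C = ρ c_p D = 1000 × 4190 × 7.76 = 3.25×10^7 J m⁻² K⁻¹.
Relaxation time τ = C / λ = 3.25×10^7 / 2.85 = 1.14×10^7 s.
In days: 1.14×10^7 s / (86400 s/day) = 132 days.

130 days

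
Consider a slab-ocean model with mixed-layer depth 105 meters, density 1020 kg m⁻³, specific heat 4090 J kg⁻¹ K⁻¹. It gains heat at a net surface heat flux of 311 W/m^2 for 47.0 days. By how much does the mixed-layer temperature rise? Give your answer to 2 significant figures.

2.9 K

Areal heat capacity C = ρ c_p D = 1020 × 4090 × 105 = 4.38×10^8 J/(m^2 K).
Net heat input Q = F Δt = 311 × (47.0 days × 86400 s/day) = 1.26×10^9 J/m².
ΔT = Q / C = 1.26×10^9 / 4.38×10^8 = 2.88 K.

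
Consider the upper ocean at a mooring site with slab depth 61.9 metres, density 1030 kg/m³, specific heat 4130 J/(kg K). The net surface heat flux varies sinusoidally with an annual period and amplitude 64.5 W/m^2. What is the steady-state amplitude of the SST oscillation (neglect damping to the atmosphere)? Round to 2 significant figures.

Areal heat capacity C = ρ c_p D = 1030 × 4130 × 61.9 = 2.63×10^8 J m⁻² K⁻¹.
Angular frequency ω = 2π / T = 2π / 3.15×10^7 s = 1.99×10^-7 s⁻¹.
Cω = 2.63×10^8 × 1.99×10^-7 = 52.5 W/(m²·K).
Amplitude A = F₀ / (Cω) = 64.5 / 52.5 = 1.23 K.

1.2 K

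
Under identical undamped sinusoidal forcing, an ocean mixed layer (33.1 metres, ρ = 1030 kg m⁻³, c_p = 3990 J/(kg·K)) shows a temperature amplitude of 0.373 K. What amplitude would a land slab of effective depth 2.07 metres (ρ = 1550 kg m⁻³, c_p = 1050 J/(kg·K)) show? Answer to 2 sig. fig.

15 K

C_ocean = 1.36×10^8 J/(m²·K); C_land = 3.37×10^6 J/(m²·K).
A ∝ 1/C ⇒ A_land = A_ocean × C_ocean/C_land = 0.373 × 40.4 = 15.1 K.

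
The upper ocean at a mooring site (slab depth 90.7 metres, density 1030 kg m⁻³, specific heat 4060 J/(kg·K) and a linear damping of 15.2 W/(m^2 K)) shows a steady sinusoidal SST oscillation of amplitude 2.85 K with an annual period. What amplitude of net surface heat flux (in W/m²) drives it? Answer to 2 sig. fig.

220

Areal heat capacity C = ρ c_p D = 1030 × 4060 × 90.7 = 3.79×10^8 J/(m^2 K).
ω = 2π / 3.15×10^7 s = 1.99×10^-7 s⁻¹.
√((Cω)² + λ²) = √((75.6)² + 15.2²) = 77.1 W/(m²·K).
F₀ = A × √((Cω)²+λ²) = 2.85 × 77.1 = 220 W/m².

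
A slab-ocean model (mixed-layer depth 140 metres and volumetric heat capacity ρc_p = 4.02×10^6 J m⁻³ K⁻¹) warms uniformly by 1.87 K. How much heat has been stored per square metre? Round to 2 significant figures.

1.1×10^9

Areal heat capacity C = ρc_p × D = 4.02×10^6 × 140 = 5.63×10^8 J/(m^2 K).
ΔQ = C ΔT = 5.63×10^8 × 1.87 = 1.05×10^9 J/m².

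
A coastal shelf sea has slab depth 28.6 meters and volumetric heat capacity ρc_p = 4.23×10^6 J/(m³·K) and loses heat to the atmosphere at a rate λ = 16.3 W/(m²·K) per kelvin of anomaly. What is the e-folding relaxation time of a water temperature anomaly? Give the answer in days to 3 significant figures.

Areal heat capacity C = ρc_p × D = 4.23×10^6 × 28.6 = 1.21×10^8 J/(m²·K).
Relaxation time τ = C / λ = 1.21×10^8 / 16.3 = 7.42×10^6 s.
In days: 7.42×10^6 s / (86400 s/day) = 85.9 days.

85.9 days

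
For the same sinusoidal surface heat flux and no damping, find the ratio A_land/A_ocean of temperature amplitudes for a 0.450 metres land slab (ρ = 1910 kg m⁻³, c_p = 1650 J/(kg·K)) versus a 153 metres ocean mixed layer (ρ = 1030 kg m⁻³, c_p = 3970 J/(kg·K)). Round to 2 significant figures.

440

C_ocean = 1030 × 3970 × 153 = 6.26×10^8 J/(m²·K).
C_land = 1910 × 1650 × 0.450 = 1.42×10^6 J/(m²·K).
Undamped amplitude ∝ 1/C, so A_land/A_ocean = C_ocean/C_land = 441.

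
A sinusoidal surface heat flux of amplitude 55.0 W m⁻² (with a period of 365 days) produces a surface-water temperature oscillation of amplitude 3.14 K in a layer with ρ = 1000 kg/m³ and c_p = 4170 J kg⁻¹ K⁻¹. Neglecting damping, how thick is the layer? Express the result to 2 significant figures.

21 m

ω = 2π / 3.15×10^7 s = 1.99×10^-7 s⁻¹.
Required C = F₀ / (A ω) = 55.0 / (3.14 × 1.99×10^-7) = 8.79×10^7 J/(m²·K).
D = C / (ρ c_p) = 8.79×10^7 / (1000 × 4170) = 21.1 m.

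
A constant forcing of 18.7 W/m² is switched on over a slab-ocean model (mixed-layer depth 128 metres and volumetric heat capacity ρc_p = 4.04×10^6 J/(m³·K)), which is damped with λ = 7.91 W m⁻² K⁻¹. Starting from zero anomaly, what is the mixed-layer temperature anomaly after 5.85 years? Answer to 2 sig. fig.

2.2 K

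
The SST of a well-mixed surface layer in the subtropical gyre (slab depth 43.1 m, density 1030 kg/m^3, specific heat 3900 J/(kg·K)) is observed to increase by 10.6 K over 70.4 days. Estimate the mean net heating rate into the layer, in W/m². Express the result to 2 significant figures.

Areal heat capacity C = ρ c_p D = 1030 × 3900 × 43.1 = 1.73×10^8 J/(m²·K).
Required heat per unit area: Q = C ΔT = 1.73×10^8 × 10.6 = 1.84×10^9 J/m².
Flux F = Q / Δt = 1.84×10^9 / 6.08×10^6 s = 302 W/m².

300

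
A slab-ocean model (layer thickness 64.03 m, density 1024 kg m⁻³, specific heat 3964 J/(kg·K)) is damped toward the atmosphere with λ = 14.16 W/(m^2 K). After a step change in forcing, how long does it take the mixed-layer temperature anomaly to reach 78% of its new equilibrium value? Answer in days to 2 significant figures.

320 days

Areal heat capacity C = ρ c_p D = 1024 × 3964 × 64.03 = 2.60×10^8 J/(m²·K).
τ = C / λ = 2.60×10^8 / 14.16 = 1.84×10^7 s.
Fraction reached: 1 − e^(−t/τ) = 0.78 ⇒ t = −τ ln(1 − 0.78) = τ × 1.51.
t = 2.78×10^7 s = 322 days.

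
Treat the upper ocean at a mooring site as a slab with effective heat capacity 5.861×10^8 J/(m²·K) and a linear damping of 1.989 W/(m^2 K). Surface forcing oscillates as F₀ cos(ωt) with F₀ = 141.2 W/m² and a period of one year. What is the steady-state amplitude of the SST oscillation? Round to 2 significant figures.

Areal heat capacity C = 5.861×10^8 J/(m²·K) (given).
Angular frequency ω = 2π / T = 2π / 3.15×10^7 s = 1.99×10^-7 s⁻¹.
√((Cω)² + λ²) = √((117)² + 1.989²) = 117 W/(m²·K).
Amplitude A = F₀ / √((Cω)²+λ²) = 141.2 / 117 = 1.21 K.

1.2 K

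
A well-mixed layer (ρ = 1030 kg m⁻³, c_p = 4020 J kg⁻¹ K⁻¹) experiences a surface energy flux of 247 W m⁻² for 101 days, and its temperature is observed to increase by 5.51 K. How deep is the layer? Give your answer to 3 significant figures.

94.5 m

Heat input Q = F Δt = 247 × 8.73×10^6 s = 2.16×10^9 J/m².
Required areal heat capacity C = Q / ΔT = 3.91×10^8 J/(m²·K).
Depth D = C / (ρ c_p) = 3.91×10^8 / (1030 × 4020) = 94.5 m.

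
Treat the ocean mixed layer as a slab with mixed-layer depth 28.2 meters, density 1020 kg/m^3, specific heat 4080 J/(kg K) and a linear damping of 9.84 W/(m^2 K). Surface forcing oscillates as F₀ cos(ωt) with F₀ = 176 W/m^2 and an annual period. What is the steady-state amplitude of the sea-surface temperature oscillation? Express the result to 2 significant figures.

6.9 K

Areal heat capacity C = ρ c_p D = 1020 × 4080 × 28.2 = 1.17×10^8 J m⁻² K⁻¹.
Angular frequency ω = 2π / T = 2π / 3.15×10^7 s = 1.99×10^-7 s⁻¹.
√((Cω)² + λ²) = √((23.4)² + 9.84²) = 25.4 W/(m²·K).
Amplitude A = F₀ / √((Cω)²+λ²) = 176 / 25.4 = 6.94 K.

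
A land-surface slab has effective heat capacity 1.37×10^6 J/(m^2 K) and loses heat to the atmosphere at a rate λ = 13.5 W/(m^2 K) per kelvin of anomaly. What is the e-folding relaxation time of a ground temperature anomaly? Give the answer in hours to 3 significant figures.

Areal heat capacity C = 1.37×10^6 J/(m^2 K) (given).
Relaxation time τ = C / λ = 1.37×10^6 / 13.5 = 1.01×10^5 s.
In hours: 1.01×10^5 s / (3600 s/hour) = 28.2 hours.

28.2 hours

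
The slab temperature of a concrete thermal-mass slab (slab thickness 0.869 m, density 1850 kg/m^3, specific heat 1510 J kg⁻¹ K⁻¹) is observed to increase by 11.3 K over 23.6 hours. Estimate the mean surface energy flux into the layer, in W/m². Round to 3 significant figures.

323

Areal heat capacity C = ρ c_p D = 1850 × 1510 × 0.869 = 2.43×10^6 J/(m²·K).
Required heat per unit area: Q = C ΔT = 2.43×10^6 × 11.3 = 2.74×10^7 J/m².
Flux F = Q / Δt = 2.74×10^7 / 85000 s = 323 W/m².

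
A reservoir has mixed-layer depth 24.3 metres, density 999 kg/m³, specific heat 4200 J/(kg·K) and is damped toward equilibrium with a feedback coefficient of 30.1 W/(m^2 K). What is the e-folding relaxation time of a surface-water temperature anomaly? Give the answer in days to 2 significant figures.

Areal heat capacity C = ρ c_p D = 999 × 4200 × 24.3 = 1.02×10^8 J m⁻² K⁻¹.
Relaxation time τ = C / λ = 1.02×10^8 / 30.1 = 3.39×10^6 s.
In days: 3.39×10^6 s / (86400 s/day) = 39.2 days.

39 days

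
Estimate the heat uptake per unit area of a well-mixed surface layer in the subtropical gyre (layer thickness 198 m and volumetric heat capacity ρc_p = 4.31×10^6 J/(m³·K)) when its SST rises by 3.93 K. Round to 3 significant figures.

3.35×10^9

Areal heat capacity C = ρc_p × D = 4.31×10^6 × 198 = 8.53×10^8 J m⁻² K⁻¹.
ΔQ = C ΔT = 8.53×10^8 × 3.93 = 3.35×10^9 J/m².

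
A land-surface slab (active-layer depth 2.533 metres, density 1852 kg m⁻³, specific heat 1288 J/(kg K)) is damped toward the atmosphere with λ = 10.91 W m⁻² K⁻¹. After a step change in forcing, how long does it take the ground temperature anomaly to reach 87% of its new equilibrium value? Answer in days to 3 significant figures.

13.1 days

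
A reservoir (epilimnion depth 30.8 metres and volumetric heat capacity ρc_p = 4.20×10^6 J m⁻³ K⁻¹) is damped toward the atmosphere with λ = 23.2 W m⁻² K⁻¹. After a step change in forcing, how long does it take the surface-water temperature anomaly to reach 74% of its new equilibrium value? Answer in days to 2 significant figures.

87 days

Areal heat capacity C = ρc_p × D = 4.20×10^6 × 30.8 = 1.29×10^8 J m⁻² K⁻¹.
τ = C / λ = 1.29×10^8 / 23.2 = 5.58×10^6 s.
Fraction reached: 1 − e^(−t/τ) = 0.74 ⇒ t = −τ ln(1 − 0.74) = τ × 1.35.
t = 7.51×10^6 s = 86.9 days.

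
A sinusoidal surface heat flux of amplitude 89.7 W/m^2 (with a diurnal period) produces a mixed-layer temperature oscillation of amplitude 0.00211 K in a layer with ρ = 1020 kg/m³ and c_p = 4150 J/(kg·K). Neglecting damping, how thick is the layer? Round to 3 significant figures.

ω = 2π / 86400 s = 7.27×10^-5 s⁻¹.
Required C = F₀ / (A ω) = 89.7 / (0.00211 × 7.27×10^-5) = 5.85×10^8 J/(m²·K).
D = C / (ρ c_p) = 5.85×10^8 / (1020 × 4150) = 138 m.

138 m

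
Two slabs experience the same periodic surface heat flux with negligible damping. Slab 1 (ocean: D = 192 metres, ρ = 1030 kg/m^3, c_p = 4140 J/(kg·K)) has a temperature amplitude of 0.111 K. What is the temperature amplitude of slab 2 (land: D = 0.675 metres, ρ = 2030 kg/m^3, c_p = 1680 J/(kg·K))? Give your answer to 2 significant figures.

C_ocean = 8.19×10^8 J/(m²·K); C_land = 2.30×10^6 J/(m²·K).
A ∝ 1/C ⇒ A_land = A_ocean × C_ocean/C_land = 0.111 × 356 = 39.5 K.

39 K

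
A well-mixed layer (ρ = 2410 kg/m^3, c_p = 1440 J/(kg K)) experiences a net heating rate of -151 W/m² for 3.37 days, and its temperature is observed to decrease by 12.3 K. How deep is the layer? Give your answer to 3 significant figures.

1.03 m

Heat input Q = F Δt = -151 × 2.91×10^5 s = -4.40×10^7 J/m².
Required areal heat capacity C = Q / ΔT = 3.57×10^6 J/(m²·K).
Depth D = C / (ρ c_p) = 3.57×10^6 / (2410 × 1440) = 1.03 m.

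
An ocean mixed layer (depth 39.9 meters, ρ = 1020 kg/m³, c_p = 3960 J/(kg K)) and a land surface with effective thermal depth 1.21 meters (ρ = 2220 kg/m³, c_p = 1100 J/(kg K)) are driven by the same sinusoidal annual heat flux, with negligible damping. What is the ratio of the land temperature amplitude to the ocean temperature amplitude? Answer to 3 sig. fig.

54.5

C_ocean = 1020 × 3960 × 39.9 = 1.61×10^8 J/(m²·K).
C_land = 2220 × 1100 × 1.21 = 2.95×10^6 J/(m²·K).
Undamped amplitude ∝ 1/C, so A_land/A_ocean = C_ocean/C_land = 54.5.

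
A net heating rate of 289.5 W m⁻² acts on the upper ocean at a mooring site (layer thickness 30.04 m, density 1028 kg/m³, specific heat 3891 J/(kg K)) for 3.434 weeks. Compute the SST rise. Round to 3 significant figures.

5.00 K

Areal heat capacity C = ρ c_p D = 1028 × 3891 × 30.04 = 1.20×10^8 J/(m²·K).
Net heat input Q = F Δt = 289.5 × (3.434 weeks × 6.048×10^5 s/week) = 6.01×10^8 J/m².
ΔT = Q / C = 6.01×10^8 / 1.20×10^8 = 5.00 K.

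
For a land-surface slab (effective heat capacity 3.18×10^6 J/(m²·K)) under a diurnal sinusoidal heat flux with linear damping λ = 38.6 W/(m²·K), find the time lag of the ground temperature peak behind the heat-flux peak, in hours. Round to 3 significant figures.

5.37 hours

Areal heat capacity C = 3.18×10^6 J/(m²·K) (given).
ω = 2π / 86400 s = 7.27×10^-5 s⁻¹.
Phase lag φ = arctan(Cω/λ) = arctan(231/38.6) = 1.41 rad.
Time lag = φ / ω = 1.41 / 7.27×10^-5 = 19300 s = 5.37 hours.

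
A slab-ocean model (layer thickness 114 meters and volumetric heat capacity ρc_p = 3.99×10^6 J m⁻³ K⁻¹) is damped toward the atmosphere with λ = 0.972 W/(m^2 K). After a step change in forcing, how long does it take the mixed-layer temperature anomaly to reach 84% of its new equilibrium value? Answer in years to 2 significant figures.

27 years

Areal heat capacity C = ρc_p × D = 3.99×10^6 × 114 = 4.55×10^8 J/(m^2 K).
τ = C / λ = 4.55×10^8 / 0.972 = 4.68×10^8 s.
Fraction reached: 1 − e^(−t/τ) = 0.84 ⇒ t = −τ ln(1 − 0.84) = τ × 1.83.
t = 8.58×10^8 s = 27.2 years.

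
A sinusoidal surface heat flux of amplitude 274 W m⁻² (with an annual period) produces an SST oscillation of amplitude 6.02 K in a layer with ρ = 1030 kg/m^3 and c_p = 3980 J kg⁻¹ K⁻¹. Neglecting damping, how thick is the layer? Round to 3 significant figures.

ω = 2π / 3.15×10^7 s = 1.99×10^-7 s⁻¹.
Required C = F₀ / (A ω) = 274 / (6.02 × 1.99×10^-7) = 2.28×10^8 J/(m²·K).
D = C / (ρ c_p) = 2.28×10^8 / (1030 × 3980) = 55.7 m.

55.7 m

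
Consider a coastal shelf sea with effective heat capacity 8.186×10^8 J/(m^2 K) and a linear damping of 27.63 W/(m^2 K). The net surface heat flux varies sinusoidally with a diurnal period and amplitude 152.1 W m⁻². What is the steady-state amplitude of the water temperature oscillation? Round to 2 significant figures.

Areal heat capacity C = 8.186×10^8 J/(m^2 K) (given).
Angular frequency ω = 2π / T = 2π / 86400 s = 7.27×10^-5 s⁻¹.
√((Cω)² + λ²) = √((59500)² + 27.63²) = 59500 W/(m²·K).
Amplitude A = F₀ / √((Cω)²+λ²) = 152.1 / 59500 = 0.00256 K.

0.0026 K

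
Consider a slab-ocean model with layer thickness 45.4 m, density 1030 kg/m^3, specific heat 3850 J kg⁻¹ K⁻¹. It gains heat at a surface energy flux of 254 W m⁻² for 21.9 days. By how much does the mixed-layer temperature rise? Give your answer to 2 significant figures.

Areal heat capacity C = ρ c_p D = 1030 × 3850 × 45.4 = 1.80×10^8 J m⁻² K⁻¹.
Net heat input Q = F Δt = 254 × (21.9 days × 86400 s/day) = 4.81×10^8 J/m².
ΔT = Q / C = 4.81×10^8 / 1.80×10^8 = 2.67 K.

2.7 K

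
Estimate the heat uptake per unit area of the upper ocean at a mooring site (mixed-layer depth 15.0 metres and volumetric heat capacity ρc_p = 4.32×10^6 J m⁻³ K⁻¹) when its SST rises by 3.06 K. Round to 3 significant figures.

1.98×10^8

Areal heat capacity C = ρc_p × D = 4.32×10^6 × 15.0 = 6.48×10^7 J/(m^2 K).
ΔQ = C ΔT = 6.48×10^7 × 3.06 = 1.98×10^8 J/m².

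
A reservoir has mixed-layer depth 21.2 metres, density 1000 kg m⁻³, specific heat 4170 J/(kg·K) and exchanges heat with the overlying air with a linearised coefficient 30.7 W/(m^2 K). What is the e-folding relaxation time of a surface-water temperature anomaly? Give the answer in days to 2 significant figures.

33 days

Areal heat capacity C = ρ c_p D = 1000 × 4170 × 21.2 = 8.84×10^7 J/(m^2 K).
Relaxation time τ = C / λ = 8.84×10^7 / 30.7 = 2.88×10^6 s.
In days: 2.88×10^6 s / (86400 s/day) = 33.3 days.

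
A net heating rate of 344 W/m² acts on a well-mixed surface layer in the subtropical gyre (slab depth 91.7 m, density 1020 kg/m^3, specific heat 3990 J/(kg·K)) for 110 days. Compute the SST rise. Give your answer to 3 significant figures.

Areal heat capacity C = ρ c_p D = 1020 × 3990 × 91.7 = 3.73×10^8 J/(m^2 K).
Net heat input Q = F Δt = 344 × (110 days × 86400 s/day) = 3.27×10^9 J/m².
ΔT = Q / C = 3.27×10^9 / 3.73×10^8 = 8.76 K.

8.76 K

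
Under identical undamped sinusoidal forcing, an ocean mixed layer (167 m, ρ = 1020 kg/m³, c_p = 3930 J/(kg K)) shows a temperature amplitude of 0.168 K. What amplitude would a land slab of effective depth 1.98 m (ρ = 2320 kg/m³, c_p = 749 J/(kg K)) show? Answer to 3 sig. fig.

C_ocean = 6.69×10^8 J/(m²·K); C_land = 3.44×10^6 J/(m²·K).
A ∝ 1/C ⇒ A_land = A_ocean × C_ocean/C_land = 0.168 × 195 = 32.7 K.

32.7 K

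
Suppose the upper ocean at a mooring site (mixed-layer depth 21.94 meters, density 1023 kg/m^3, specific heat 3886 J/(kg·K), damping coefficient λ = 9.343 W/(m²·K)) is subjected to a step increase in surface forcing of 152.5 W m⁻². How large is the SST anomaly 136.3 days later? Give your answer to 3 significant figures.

11.7 K

Areal heat capacity C = ρ c_p D = 1023 × 3886 × 21.94 = 8.72×10^7 J/(m²·K).
τ = C / λ = 8.72×10^7 / 9.343 = 9.34×10^6 s.
Equilibrium anomaly ΔT_eq = F / λ = 152.5 / 9.343 = 16.3 K.
t = 136.3 days = 1.18×10^7 s, so t/τ = 1.26.
ΔT(t) = ΔT_eq (1 − e^(−t/τ)) = 16.3 × (1 − e^−1.26) = 11.7 K.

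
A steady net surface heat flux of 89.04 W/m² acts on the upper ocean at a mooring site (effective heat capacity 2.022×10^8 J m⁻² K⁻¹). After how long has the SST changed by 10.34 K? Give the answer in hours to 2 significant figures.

6500 hours

Areal heat capacity C = 2.022×10^8 J m⁻² K⁻¹ (given).
Time required: Δt = C ΔT / F = 2.02×10^8 × 10.34 / 89.04 = 2.35×10^7 s.
In hours: 2.35×10^7 s / (3600 s/hour) = 6520 hours.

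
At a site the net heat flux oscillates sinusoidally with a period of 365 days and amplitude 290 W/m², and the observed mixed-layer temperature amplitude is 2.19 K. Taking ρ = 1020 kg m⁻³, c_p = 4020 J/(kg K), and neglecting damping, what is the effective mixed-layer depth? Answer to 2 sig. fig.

160 m

ω = 2π / 3.15×10^7 s = 1.99×10^-7 s⁻¹.
Required C = F₀ / (A ω) = 290 / (2.19 × 1.99×10^-7) = 6.65×10^8 J/(m²·K).
D = C / (ρ c_p) = 6.65×10^8 / (1020 × 4020) = 162 m.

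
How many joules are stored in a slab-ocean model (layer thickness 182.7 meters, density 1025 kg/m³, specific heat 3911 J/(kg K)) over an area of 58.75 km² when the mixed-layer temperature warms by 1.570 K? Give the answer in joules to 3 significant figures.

6.76×10^16 J

Areal heat capacity C = ρ c_p D = 1025 × 3911 × 182.7 = 7.32×10^8 J m⁻² K⁻¹.
Heat per unit area: q = C ΔT = 7.32×10^8 × 1.570 = 1.15×10^9 J/m².
Total heat: Q = q × A = 1.15×10^9 × (58.75 × 10⁶ m²) = 6.76×10^16 J.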